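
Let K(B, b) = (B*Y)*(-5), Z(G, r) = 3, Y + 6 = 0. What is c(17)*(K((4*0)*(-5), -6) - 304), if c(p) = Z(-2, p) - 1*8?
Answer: 1520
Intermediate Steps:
Y = -6 (Y = -6 + 0 = -6)
c(p) = -5 (c(p) = 3 - 1*8 = 3 - 8 = -5)
K(B, b) = 30*B (K(B, b) = (B*(-6))*(-5) = -6*B*(-5) = 30*B)
c(17)*(K((4*0)*(-5), -6) - 304) = -5*(30*((4*0)*(-5)) - 304) = -5*(30*(0*(-5)) - 304) = -5*(30*0 - 304) = -5*(0 - 304) = -5*(-304) = 1520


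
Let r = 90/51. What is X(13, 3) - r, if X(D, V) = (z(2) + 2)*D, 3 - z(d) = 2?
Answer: 633/17 ≈ 37.235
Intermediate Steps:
z(d) = 1 (z(d) = 3 - 1*2 = 3 - 2 = 1)
r = 30/17 (r = 90*(1/51) = 30/17 ≈ 1.7647)
X(D, V) = 3*D (X(D, V) = (1 + 2)*D = 3*D)
X(13, 3) - r = 3*13 - 1*30/17 = 39 - 30/17 = 633/17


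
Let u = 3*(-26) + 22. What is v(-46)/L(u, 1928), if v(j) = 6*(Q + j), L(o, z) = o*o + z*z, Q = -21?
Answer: -201/1860160 ≈ -0.00010806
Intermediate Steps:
u = -56 (u = -78 + 22 = -56)
L(o, z) = o² + z²
v(j) = -126 + 6*j (v(j) = 6*(-21 + j) = -126 + 6*j)
v(-46)/L(u, 1928) = (-126 + 6*(-46))/((-56)² + 1928²) = (-126 - 276)/(3136 + 3717184) = -402/3720320 = -402*1/3720320 = -201/1860160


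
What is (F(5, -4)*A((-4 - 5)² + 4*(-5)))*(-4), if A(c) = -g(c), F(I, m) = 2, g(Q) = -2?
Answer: -16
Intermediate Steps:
A(c) = 2 (A(c) = -1*(-2) = 2)
(F(5, -4)*A((-4 - 5)² + 4*(-5)))*(-4) = (2*2)*(-4) = 4*(-4) = -16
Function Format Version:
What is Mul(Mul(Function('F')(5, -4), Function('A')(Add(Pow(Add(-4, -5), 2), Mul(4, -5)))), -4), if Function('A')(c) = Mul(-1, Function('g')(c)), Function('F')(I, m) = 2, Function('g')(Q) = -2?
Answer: -16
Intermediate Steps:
Function('A')(c) = 2 (Function('A')(c) = Mul(-1, -2) = 2)
Mul(Mul(Function('F')(5, -4), Function('A')(Add(Pow(Add(-4, -5), 2), Mul(4, -5)))), -4) = Mul(Mul(2, 2), -4) = Mul(4, -4) = -16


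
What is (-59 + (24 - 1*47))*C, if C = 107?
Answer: -8774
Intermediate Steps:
(-59 + (24 - 1*47))*C = (-59 + (24 - 1*47))*107 = (-59 + (24 - 47))*107 = (-59 - 23)*107 = -82*107 = -8774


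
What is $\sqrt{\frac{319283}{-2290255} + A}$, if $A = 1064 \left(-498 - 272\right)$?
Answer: $\frac{i \sqrt{4297343869625169165}}{2290255} \approx 905.14 i$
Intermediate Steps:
$A = -819280$ ($A = 1064 \left(-770\right) = -819280$)
$\sqrt{\frac{319283}{-2290255} + A} = \sqrt{\frac{319283}{-2290255} - 819280} = \sqrt{319283 \left(- \frac{1}{2290255}\right) - 819280} = \sqrt{- \frac{319283}{2290255} - 819280} = \sqrt{- \frac{1876360435683}{2290255}} = \frac{i \sqrt{4297343869625169165}}{2290255}$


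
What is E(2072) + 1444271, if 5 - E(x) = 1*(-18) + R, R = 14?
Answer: 1444280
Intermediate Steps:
E(x) = 9 (E(x) = 5 - (1*(-18) + 14) = 5 - (-18 + 14) = 5 - 1*(-4) = 5 + 4 = 9)
E(2072) + 1444271 = 9 + 1444271 = 1444280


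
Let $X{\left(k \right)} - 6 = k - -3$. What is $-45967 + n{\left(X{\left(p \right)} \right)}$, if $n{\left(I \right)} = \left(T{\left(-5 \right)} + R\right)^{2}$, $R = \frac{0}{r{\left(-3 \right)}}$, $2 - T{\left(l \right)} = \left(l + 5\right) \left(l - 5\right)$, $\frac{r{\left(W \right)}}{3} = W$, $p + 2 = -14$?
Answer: $-45963$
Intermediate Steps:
$p = -16$ ($p = -2 - 14 = -16$)
$r{\left(W \right)} = 3 W$
$X{\left(k \right)} = 9 + k$ ($X{\left(k \right)} = 6 + \left(k - -3\right) = 6 + \left(k + 3\right) = 6 + \left(3 + k\right) = 9 + k$)
$T{\left(l \right)} = 2 - \left(-5 + l\right) \left(5 + l\right)$ ($T{\left(l \right)} = 2 - \left(l + 5\right) \left(l - 5\right) = 2 - \left(5 + l\right) \left(-5 + l\right) = 2 - \left(-5 + l\right) \left(5 + l\right)$)
$R = 0$ ($R = \frac{0}{3 \left(-3\right)} = \frac{0}{-9} = 0 \left(- \frac{1}{9}\right) = 0$)
$n{\left(I \right)} = 4$ ($n{\left(I \right)} = \left(\left(27 - \left(-5\right)^{2}\right) + 0\right)^{2} = \left(\left(27 - 25\right) + 0\right)^{2} = \left(2 + 0\right)^{2} = 2^{2} = 4$)
$-45967 + n{\left(X{\left(p \right)} \right)} = -45967 + 4 = -45963$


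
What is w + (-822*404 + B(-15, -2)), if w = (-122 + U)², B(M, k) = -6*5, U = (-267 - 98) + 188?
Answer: -242717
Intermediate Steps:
U = -177 (U = -365 + 188 = -177)
B(M, k) = -30
w = 89401 (w = (-122 - 177)² = (-299)² = 89401)
w + (-822*404 + B(-15, -2)) = 89401 + (-822*404 - 30) = 89401 + (-332088 - 30) = 89401 - 332118 = -242717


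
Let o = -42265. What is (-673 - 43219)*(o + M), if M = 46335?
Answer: -178640440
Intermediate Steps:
(-673 - 43219)*(o + M) = (-673 - 43219)*(-42265 + 46335) = -43892*4070 = -178640440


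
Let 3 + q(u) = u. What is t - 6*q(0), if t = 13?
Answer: 31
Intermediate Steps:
q(u) = -3 + u
t - 6*q(0) = 13 - 6*(-3 + 0) = 13 - 6*(-3) = 13 + 18 = 31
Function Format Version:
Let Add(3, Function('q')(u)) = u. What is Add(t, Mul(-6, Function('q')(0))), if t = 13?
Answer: 31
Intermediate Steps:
Function('q')(u) = Add(-3, u)
Add(t, Mul(-6, Function('q')(0))) = Add(13, Mul(-6, Add(-3, 0))) = Add(13, Mul(-6, -3)) = Add(13, 18) = 31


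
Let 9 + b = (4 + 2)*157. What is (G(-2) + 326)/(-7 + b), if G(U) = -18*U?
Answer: 181/463 ≈ 0.39093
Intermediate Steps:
b = 933 (b = -9 + (4 + 2)*157 = -9 + 6*157 = -9 + 942 = 933)
(G(-2) + 326)/(-7 + b) = (-18*(-2) + 326)/(-7 + 933) = (36 + 326)/926 = 362*(1/926) = 181/463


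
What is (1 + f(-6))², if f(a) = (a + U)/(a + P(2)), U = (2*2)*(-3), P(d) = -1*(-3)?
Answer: 49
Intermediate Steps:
P(d) = 3
U = -12 (U = 4*(-3) = -12)
f(a) = (-12 + a)/(3 + a) (f(a) = (a - 12)/(a + 3) = (-12 + a)/(3 + a))
(1 + f(-6))² = (1 + (-12 - 6)/(3 - 6))² = (1 - 18/(-3))² = (1 - ⅓*(-18))² = (1 + 6)² = 7² = 49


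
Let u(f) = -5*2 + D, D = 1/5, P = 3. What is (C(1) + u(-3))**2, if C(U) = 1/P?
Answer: 20164/225 ≈ 89.618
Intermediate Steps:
D = 1/5 ≈ 0.20000
u(f) = -49/5 (u(f) = -5*2 + 1/5 = -10 + 1/5 = -49/5)
C(U) = 1/3
(C(1) + u(-3))**2 = (1/3 - 49/5)**2 = (-142/15)**2 = 20164/225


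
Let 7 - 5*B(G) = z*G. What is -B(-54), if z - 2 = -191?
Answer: 10199/5 ≈ 2039.8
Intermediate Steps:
z = -189 (z = 2 - 191 = -189)
B(G) = 7/5 + 189*G/5 (B(G) = 7/5 - (-189)*G/5 = 7/5 + 189*G/5)
-B(-54) = -(7/5 + (189/5)*(-54)) = -(7/5 - 10206/5) = -1*(-10199/5) = 10199/5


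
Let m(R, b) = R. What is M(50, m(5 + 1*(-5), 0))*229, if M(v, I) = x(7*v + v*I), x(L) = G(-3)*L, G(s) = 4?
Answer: 320600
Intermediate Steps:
x(L) = 4*L
M(v, I) = 28*v + 4*I*v (M(v, I) = 4*(7*v + v*I) = 4*(7*v + I*v) = 28*v + 4*I*v)
M(50, m(5 + 1*(-5), 0))*229 = (4*50*(7 + (5 + 1*(-5))))*229 = (4*50*(7 + (5 - 5)))*229 = (4*50*(7 + 0))*229 = (4*50*7)*229 = 1400*229 = 320600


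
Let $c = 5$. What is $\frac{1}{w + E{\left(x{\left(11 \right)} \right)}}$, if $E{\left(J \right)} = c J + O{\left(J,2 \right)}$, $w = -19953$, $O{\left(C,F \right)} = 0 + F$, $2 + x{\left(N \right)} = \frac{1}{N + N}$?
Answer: $- \frac{22}{439137} \approx -5.0098 \cdot 10^{-5}$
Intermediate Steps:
$x{\left(N \right)} = -2 + \frac{1}{2 N}$ ($x{\left(N \right)} = -2 + \frac{1}{N + N} = -2 + \frac{1}{2 N}$)
$O{\left(C,F \right)} = F$
$E{\left(J \right)} = 2 + 5 J$ ($E{\left(J \right)} = 5 J + 2 = 2 + 5 J$)
$\frac{1}{w + E{\left(x{\left(11 \right)} \right)}} = \frac{1}{-19953 + \left(2 + 5 \left(-2 + \frac{1}{2 \cdot 11}\right)\right)} = \frac{1}{-19953 + \left(2 + 5 \left(-2 + \frac{1}{2} \cdot \frac{1}{11}\right)\right)} = \frac{1}{-19953 + \left(2 + 5 \left(-2 + \frac{1}{22}\right)\right)} = \frac{1}{-19953 + \left(2 + 5 \left(- \frac{43}{22}\right)\right)} = \frac{1}{-19953 + \left(2 - \frac{215}{22}\right)} = \frac{1}{-19953 - \frac{171}{22}} = \frac{1}{- \frac{439137}{22}} = - \frac{22}{439137}$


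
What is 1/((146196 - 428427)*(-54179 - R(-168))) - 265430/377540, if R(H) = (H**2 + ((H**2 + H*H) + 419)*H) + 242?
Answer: -70949781551812517/100916929235794914 ≈ -0.70305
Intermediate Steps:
R(H) = 242 + H**2 + H*(419 + 2*H**2) (R(H) = (H**2 + ((H**2 + H**2) + 419)*H) + 242 = (H**2 + (2*H**2 + 419)*H) + 242 = (H**2 + (419 + 2*H**2)*H) + 242 = (H**2 + H*(419 + 2*H**2)) + 242 = 242 + H**2 + H*(419 + 2*H**2))
1/((146196 - 428427)*(-54179 - R(-168))) - 265430/377540 = 1/((146196 - 428427)*(-54179 - (242 + (-168)**2 + 2*(-168)**3 + 419*(-168)))) - 265430/377540 = 1/((-282231)*(-54179 - (242 + 28224 + 2*(-4741632) - 70392))) - 265430*1/377540 = -1/(282231*(-54179 - (242 + 28224 - 9483264 - 70392))) - 26543/37754 = -1/(282231*(-54179 - 1*(-9525190))) - 26543/37754 = -1/(282231*(-54179 + 9525190)) - 26543/37754 = -1/282231/9471011 - 26543/37754 = -1/282231*1/9471011 - 26543/37754 = -1/2673012905541 - 26543/37754 = -70949781551812517/100916929235794914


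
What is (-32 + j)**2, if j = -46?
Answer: 6084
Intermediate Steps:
(-32 + j)**2 = (-32 - 46)**2 = (-78)**2 = 6084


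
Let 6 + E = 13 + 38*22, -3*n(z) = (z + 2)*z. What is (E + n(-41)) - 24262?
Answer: -23952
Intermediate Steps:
n(z) = -z*(2 + z)/3 (n(z) = -(z + 2)*z/3 = -(2 + z)*z/3 = -z*(2 + z)/3)
E = 843 (E = -6 + (13 + 38*22) = -6 + (13 + 836) = -6 + 849 = 843)
(E + n(-41)) - 24262 = (843 - 1/3*(-41)*(2 - 41)) - 24262 = (843 - 1/3*(-41)*(-39)) - 24262 = (843 - 533) - 24262 = 310 - 24262 = -23952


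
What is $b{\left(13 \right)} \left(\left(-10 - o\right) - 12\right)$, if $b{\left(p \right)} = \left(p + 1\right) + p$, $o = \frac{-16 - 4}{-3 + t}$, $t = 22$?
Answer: $- \frac{10746}{19} \approx -565.58$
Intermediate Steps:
$o = - \frac{20}{19}$ ($o = \frac{-16 - 4}{-3 + 22} = - \frac{20}{19} \approx -1.0526$)
$b{\left(p \right)} = 1 + 2 p$ ($b{\left(p \right)} = \left(1 + p\right) + p = 1 + 2 p$)
$b{\left(13 \right)} \left(\left(-10 - o\right) - 12\right) = \left(1 + 2 \cdot 13\right) \left(\left(-10 - - \frac{20}{19}\right) - 12\right) = \left(1 + 26\right) \left(\left(-10 + \frac{20}{19}\right) - 12\right) = 27 \left(- \frac{170}{19} - 12\right) = 27 \left(- \frac{398}{19}\right) = - \frac{10746}{19}$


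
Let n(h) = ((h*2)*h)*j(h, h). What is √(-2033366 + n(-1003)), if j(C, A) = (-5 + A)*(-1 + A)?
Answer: √2036224567210 ≈ 1.4270e+6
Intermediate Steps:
j(C, A) = (-1 + A)*(-5 + A)
n(h) = 2*h²*(5 + h² - 6*h) (n(h) = ((h*2)*h)*(5 + h² - 6*h) = ((2*h)*h)*(5 + h² - 6*h) = (2*h²)*(5 + h² - 6*h) = 2*h²*(5 + h² - 6*h))
√(-2033366 + n(-1003)) = √(-2033366 + 2*(-1003)²*(5 + (-1003)² - 6*(-1003))) = √(-2033366 + 2*1006009*(5 + 1006009 + 6018)) = √(-2033366 + 2*1006009*1012032) = √(-2033366 + 2036226600576) = √2036224567210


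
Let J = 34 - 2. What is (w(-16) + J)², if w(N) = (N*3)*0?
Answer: 1024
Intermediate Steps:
w(N) = 0 (w(N) = (3*N)*0 = 0)
J = 32
(w(-16) + J)² = (0 + 32)² = 32² = 1024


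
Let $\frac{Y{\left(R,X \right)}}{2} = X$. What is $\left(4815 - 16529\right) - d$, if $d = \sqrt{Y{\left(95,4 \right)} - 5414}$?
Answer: $-11714 - i \sqrt{5406} \approx -11714.0 - 73.526 i$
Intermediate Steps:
$Y{\left(R,X \right)} = 2 X$
$d = i \sqrt{5406}$ ($d = \sqrt{2 \cdot 4 - 5414} = \sqrt{8 - 5414} = \sqrt{-5406} = i \sqrt{5406} \approx 73.526 i$)
$\left(4815 - 16529\right) - d = \left(4815 - 16529\right) - i \sqrt{5406} = -11714 - i \sqrt{5406}$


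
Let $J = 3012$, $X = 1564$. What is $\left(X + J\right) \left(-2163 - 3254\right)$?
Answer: $-24788192$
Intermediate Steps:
$\left(X + J\right) \left(-2163 - 3254\right) = \left(1564 + 3012\right) \left(-2163 - 3254\right) = 4576 \left(-5417\right) = -24788192$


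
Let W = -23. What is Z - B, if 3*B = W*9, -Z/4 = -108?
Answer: 501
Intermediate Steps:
Z = 432 (Z = -4*(-108) = 432)
B = -69 (B = (-23*9)/3 = (⅓)*(-207) = -69)
Z - B = 432 - 1*(-69) = 432 + 69 = 501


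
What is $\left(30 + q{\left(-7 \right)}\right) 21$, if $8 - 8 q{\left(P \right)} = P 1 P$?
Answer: $\frac{4179}{8} \approx 522.38$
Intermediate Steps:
$q{\left(P \right)} = 1 - \frac{P^{2}}{8}$ ($q{\left(P \right)} = 1 - \frac{P 1 P}{8} = 1 - \frac{P P}{8} = 1 - \frac{P^{2}}{8}$)
$\left(30 + q{\left(-7 \right)}\right) 21 = \left(30 + \left(1 - \frac{\left(-7\right)^{2}}{8}\right)\right) 21 = \left(30 + \left(1 - \frac{49}{8}\right)\right) 21 = \left(30 - \frac{41}{8}\right) 21 = \frac{199}{8} \cdot 21 = \frac{4179}{8}$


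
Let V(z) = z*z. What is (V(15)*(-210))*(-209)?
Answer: 9875250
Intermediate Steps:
V(z) = z²
(V(15)*(-210))*(-209) = (15²*(-210))*(-209) = (225*(-210))*(-209) = -47250*(-209) = 9875250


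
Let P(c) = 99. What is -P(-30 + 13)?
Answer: -99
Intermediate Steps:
-P(-30 + 13) = -1*99 = -99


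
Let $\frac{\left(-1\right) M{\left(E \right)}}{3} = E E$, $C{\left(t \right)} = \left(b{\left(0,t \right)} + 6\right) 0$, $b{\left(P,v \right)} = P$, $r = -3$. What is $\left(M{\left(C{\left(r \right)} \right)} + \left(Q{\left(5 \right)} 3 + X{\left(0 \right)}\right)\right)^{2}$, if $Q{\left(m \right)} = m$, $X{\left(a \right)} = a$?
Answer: $225$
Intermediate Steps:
$C{\left(t \right)} = 0$ ($C{\left(t \right)} = \left(0 + 6\right) 0 = 6 \cdot 0 = 0$)
$M{\left(E \right)} = - 3 E^{2}$ ($M{\left(E \right)} = - 3 E E = - 3 E^{2}$)
$\left(M{\left(C{\left(r \right)} \right)} + \left(Q{\left(5 \right)} 3 + X{\left(0 \right)}\right)\right)^{2} = \left(- 3 \cdot 0^{2} + \left(5 \cdot 3 + 0\right)\right)^{2} = \left(\left(-3\right) 0 + \left(15 + 0\right)\right)^{2} = \left(0 + 15\right)^{2} = 15^{2} = 225$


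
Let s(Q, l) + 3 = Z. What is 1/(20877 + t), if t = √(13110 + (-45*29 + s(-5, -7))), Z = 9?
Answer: 6959/145279106 - √11811/435837318 ≈ 4.7652e-5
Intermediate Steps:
s(Q, l) = 6 (s(Q, l) = -3 + 9 = 6)
t = √11811 (t = √(13110 + (-45*29 + 6)) = √(13110 + (-1305 + 6)) = √(13110 - 1299) = √11811 ≈ 108.68)
1/(20877 + t) = 1/(20877 + √11811)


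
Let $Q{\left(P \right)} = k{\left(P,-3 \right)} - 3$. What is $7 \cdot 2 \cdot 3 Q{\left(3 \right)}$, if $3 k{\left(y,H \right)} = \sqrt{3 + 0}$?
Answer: $-126 + 14 \sqrt{3} \approx -101.75$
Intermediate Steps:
$k{\left(y,H \right)} = \frac{\sqrt{3}}{3}$ ($k{\left(y,H \right)} = \frac{\sqrt{3 + 0}}{3} = \frac{\sqrt{3}}{3}$)
$Q{\left(P \right)} = -3 + \frac{\sqrt{3}}{3}$ ($Q{\left(P \right)} = \frac{\sqrt{3}}{3} - 3 = -3 + \frac{\sqrt{3}}{3}$)
$7 \cdot 2 \cdot 3 Q{\left(3 \right)} = 7 \cdot 2 \cdot 3 \left(-3 + \frac{\sqrt{3}}{3}\right) = 14 \cdot 3 \left(-3 + \frac{\sqrt{3}}{3}\right) = 42 \left(-3 + \frac{\sqrt{3}}{3}\right) = -126 + 14 \sqrt{3}$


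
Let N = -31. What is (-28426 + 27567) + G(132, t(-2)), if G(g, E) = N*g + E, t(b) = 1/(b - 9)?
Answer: -54462/11 ≈ -4951.1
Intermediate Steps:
t(b) = 1/(-9 + b)
G(g, E) = E - 31*g (G(g, E) = -31*g + E = E - 31*g)
(-28426 + 27567) + G(132, t(-2)) = (-28426 + 27567) + (1/(-9 - 2) - 31*132) = -859 + (1/(-11) - 4092) = -859 + (-1/11 - 4092) = -859 - 45013/11 = -54462/11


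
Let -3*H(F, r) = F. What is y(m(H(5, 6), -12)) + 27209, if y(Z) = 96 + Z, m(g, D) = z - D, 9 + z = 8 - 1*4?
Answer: 27312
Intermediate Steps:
z = -5 (z = -9 + (8 - 1*4) = -9 + (8 - 4) = -9 + 4 = -5)
H(F, r) = -F/3
m(g, D) = -5 - D
y(m(H(5, 6), -12)) + 27209 = (96 + (-5 - 1*(-12))) + 27209 = (96 + (-5 + 12)) + 27209 = (96 + 7) + 27209 = 103 + 27209 = 27312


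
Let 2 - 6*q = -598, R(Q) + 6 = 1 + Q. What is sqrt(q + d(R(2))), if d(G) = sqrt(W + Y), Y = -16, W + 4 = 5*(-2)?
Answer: sqrt(100 + I*sqrt(30)) ≈ 10.004 + 0.27376*I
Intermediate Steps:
R(Q) = -5 + Q (R(Q) = -6 + (1 + Q) = -5 + Q)
q = 100 (q = 1/3 - 1/6*(-598) = 1/3 + 299/3 = 100)
W = -14 (W = -4 + 5*(-2) = -4 - 10 = -14)
d(G) = I*sqrt(30) (d(G) = sqrt(-14 - 16) = sqrt(-30) = I*sqrt(30))
sqrt(q + d(R(2))) = sqrt(100 + I*sqrt(30))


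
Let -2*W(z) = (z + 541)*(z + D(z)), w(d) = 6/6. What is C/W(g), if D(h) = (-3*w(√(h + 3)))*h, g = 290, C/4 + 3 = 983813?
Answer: 393524/24099 ≈ 16.329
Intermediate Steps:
C = 3935240 (C = -12 + 4*983813 = -12 + 3935252 = 3935240)
w(d) = 1 (w(d) = 6*(⅙) = 1)
D(h) = -3*h (D(h) = (-3*1)*h = -3*h)
W(z) = z*(541 + z) (W(z) = -(z + 541)*(z - 3*z)/2 = -(541 + z)*(-2*z)/2 = -(-1)*z*(541 + z) = z*(541 + z))
C/W(g) = 3935240/((290*(541 + 290))) = 3935240/((290*831)) = 3935240/240990 = 3935240*(1/240990) = 393524/24099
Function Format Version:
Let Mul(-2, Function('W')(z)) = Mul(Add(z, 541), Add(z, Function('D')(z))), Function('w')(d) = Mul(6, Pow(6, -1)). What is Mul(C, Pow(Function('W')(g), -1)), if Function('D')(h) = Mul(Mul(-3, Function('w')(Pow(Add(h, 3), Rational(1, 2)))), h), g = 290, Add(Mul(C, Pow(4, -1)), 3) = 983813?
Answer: Rational(393524, 24099) ≈ 16.329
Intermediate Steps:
C = 3935240 (C = Add(-12, Mul(4, 983813)) = Add(-12, 3935252) = 3935240)
Function('w')(d) = 1 (Function('w')(d) = Mul(6, Rational(1, 6)) = 1)
Function('D')(h) = Mul(-3, h) (Function('D')(h) = Mul(Mul(-3, 1), h) = Mul(-3, h))
Function('W')(z) = Mul(z, Add(541, z)) (Function('W')(z) = Mul(Rational(-1, 2), Mul(Add(z, 541), Add(z, Mul(-3, z)))) = Mul(Rational(-1, 2), Mul(Add(541, z), Mul(-2, z))) = Mul(Rational(-1, 2), Mul(-2, z, Add(541, z))) = Mul(z, Add(541, z)))
Mul(C, Pow(Function('W')(g), -1)) = Mul(3935240, Pow(Mul(290, Add(541, 290)), -1)) = Mul(3935240, Pow(Mul(290, 831), -1)) = Mul(3935240, Pow(240990, -1)) = Mul(3935240, Rational(1, 240990)) = Rational(393524, 24099)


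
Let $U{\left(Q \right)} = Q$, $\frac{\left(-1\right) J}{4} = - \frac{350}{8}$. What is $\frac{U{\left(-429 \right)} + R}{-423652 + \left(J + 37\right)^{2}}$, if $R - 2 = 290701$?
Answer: $- \frac{48379}{63118} \approx -0.76649$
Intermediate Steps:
$R = 290703$ ($R = 2 + 290701 = 290703$)
$J = 175$ ($J = - 4 \left(- \frac{350}{8}\right) = - 4 \left(\left(-350\right) \frac{1}{8}\right) = \left(-4\right) \left(- \frac{175}{4}\right) = 175$)
$\frac{U{\left(-429 \right)} + R}{-423652 + \left(J + 37\right)^{2}} = \frac{-429 + 290703}{-423652 + \left(175 + 37\right)^{2}} = \frac{290274}{-423652 + 212^{2}} = \frac{290274}{-423652 + 44944} = \frac{290274}{-378708} = 290274 \left(- \frac{1}{378708}\right) = - \frac{48379}{63118}$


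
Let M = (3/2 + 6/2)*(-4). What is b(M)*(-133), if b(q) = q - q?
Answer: 0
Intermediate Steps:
M = -18 (M = (3*(½) + 6*(½))*(-4) = (3/2 + 3)*(-4) = (9/2)*(-4) = -18)
b(q) = 0
b(M)*(-133) = 0*(-133) = 0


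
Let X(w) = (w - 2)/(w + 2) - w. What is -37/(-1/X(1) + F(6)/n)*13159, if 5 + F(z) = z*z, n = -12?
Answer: 2921298/11 ≈ 2.6557e+5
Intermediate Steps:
X(w) = -w + (-2 + w)/(2 + w) (X(w) = (-2 + w)/(2 + w) - w = -w + (-2 + w)/(2 + w))
F(z) = -5 + z² (F(z) = -5 + z*z = -5 + z²)
-37/(-1/X(1) + F(6)/n)*13159 = -37/(-1/((-2 - 1*1 - 1*1²)/(2 + 1)) + (-5 + 6²)/(-12))*13159 = -37/(-1/((-2 - 1 - 1*1)/3) + (-5 + 36)*(-1/12))*13159 = -37/(-1/((-2 - 1 - 1)/3) + 31*(-1/12))*13159 = -37/(-1/((⅓)*(-4)) - 31/12)*13159 = -37/(-1/(-4/3) - 31/12)*13159 = -37/(-1*(-¾) - 31/12)*13159 = -37/(¾ - 31/12)*13159 = -37/(-11/6)*13159 = -37*(-6/11)*13159 = (222/11)*13159 = 2921298/11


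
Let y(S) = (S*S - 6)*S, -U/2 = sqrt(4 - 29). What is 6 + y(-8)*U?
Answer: 6 + 4640*I ≈ 6.0 + 4640.0*I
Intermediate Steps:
U = -10*I (U = -2*sqrt(4 - 29) = -10*I ≈ -10.0*I)
y(S) = S*(-6 + S**2) (y(S) = (S**2 - 6)*S = (-6 + S**2)*S = S*(-6 + S**2))
6 + y(-8)*U = 6 + (-8*(-6 + (-8)**2))*(-10*I) = 6 + (-8*(-6 + 64))*(-10*I) = 6 + (-8*58)*(-10*I) = 6 - (-4640)*I = 6 + 4640*I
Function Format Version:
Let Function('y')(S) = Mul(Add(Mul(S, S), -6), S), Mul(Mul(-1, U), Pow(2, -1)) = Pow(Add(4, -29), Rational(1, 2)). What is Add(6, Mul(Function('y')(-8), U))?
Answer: Add(6, Mul(4640, I)) ≈ Add(6.0000, Mul(4640.0, I))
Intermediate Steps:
U = Mul(-10, I) (U = Mul(-2, Pow(Add(4, -29), Rational(1, 2))) = Mul(-2, Pow(-25, Rational(1, 2))) = Mul(-2, Mul(5, I)) = Mul(-10, I) ≈ Mul(-10.000, I))
Function('y')(S) = Mul(S, Add(-6, Pow(S, 2))) (Function('y')(S) = Mul(Add(Pow(S, 2), -6), S) = Mul(Add(-6, Pow(S, 2)), S) = Mul(S, Add(-6, Pow(S, 2))))
Add(6, Mul(Function('y')(-8), U)) = Add(6, Mul(Mul(-8, Add(-6, Pow(-8, 2))), Mul(-10, I))) = Add(6, Mul(Mul(-8, Add(-6, 64)), Mul(-10, I))) = Add(6, Mul(Mul(-8, 58), Mul(-10, I))) = Add(6, Mul(-464, Mul(-10, I))) = Add(6, Mul(4640, I))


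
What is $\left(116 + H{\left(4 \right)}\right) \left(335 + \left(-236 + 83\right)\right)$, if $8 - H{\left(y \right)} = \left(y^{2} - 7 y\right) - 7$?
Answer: $26026$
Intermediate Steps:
$H{\left(y \right)} = 15 - y^{2} + 7 y$ ($H{\left(y \right)} = 8 - \left(\left(y^{2} - 7 y\right) - 7\right) = 8 - \left(-7 + y^{2} - 7 y\right) = 8 + \left(7 - y^{2} + 7 y\right) = 15 - y^{2} + 7 y$)
$\left(116 + H{\left(4 \right)}\right) \left(335 + \left(-236 + 83\right)\right) = \left(116 + \left(15 - 4^{2} + 7 \cdot 4\right)\right) \left(335 + \left(-236 + 83\right)\right) = \left(116 + \left(15 - 16 + 28\right)\right) \left(335 - 153\right) = \left(116 + \left(15 - 16 + 28\right)\right) 182 = \left(116 + 27\right) 182 = 143 \cdot 182 = 26026$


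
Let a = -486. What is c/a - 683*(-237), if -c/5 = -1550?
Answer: 39330778/243 ≈ 1.6186e+5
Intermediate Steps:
c = 7750 (c = -5*(-1550) = 7750)
c/a - 683*(-237) = 7750/(-486) - 683*(-237) = 7750*(-1/486) + 161871 = -3875/243 + 161871 = 39330778/243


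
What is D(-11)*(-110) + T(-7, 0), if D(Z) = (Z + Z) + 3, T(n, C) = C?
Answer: 2090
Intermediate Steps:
D(Z) = 3 + 2*Z (D(Z) = 2*Z + 3 = 3 + 2*Z)
D(-11)*(-110) + T(-7, 0) = (3 + 2*(-11))*(-110) + 0 = (3 - 22)*(-110) + 0 = -19*(-110) + 0 = 2090 + 0 = 2090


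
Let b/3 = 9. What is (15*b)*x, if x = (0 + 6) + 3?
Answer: 3645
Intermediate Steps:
b = 27 (b = 3*9 = 27)
x = 9 (x = 6 + 3 = 9)
(15*b)*x = (15*27)*9 = 405*9 = 3645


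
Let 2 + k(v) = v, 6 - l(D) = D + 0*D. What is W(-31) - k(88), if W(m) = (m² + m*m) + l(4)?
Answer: 1838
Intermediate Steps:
l(D) = 6 - D (l(D) = 6 - (D + 0*D) = 6 - (D + 0) = 6 - D)
k(v) = -2 + v
W(m) = 2 + 2*m² (W(m) = (m² + m*m) + (6 - 1*4) = (m² + m²) + (6 - 4) = 2*m² + 2 = 2 + 2*m²)
W(-31) - k(88) = (2 + 2*(-31)²) - (-2 + 88) = (2 + 2*961) - 1*86 = (2 + 1922) - 86 = 1924 - 86 = 1838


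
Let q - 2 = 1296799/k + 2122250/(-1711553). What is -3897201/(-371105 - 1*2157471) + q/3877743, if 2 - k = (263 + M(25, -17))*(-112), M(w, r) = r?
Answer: 118784304382713488196677/77068834239065742300736 ≈ 1.5413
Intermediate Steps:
k = 27554 (k = 2 - (263 - 17)*(-112) = 2 - 246*(-112) = 2 - 1*(-27552) = 2 + 27552 = 27554)
q = 2255384005071/47160131362 (q = 2 + (1296799/27554 + 2122250/(-1711553)) = 2 + (1296799*(1/27554) + 2122250*(-1/1711553)) = 2 + (1296799/27554 - 2122250/1711553) = 2 + 2161063742347/47160131362 = 2255384005071/47160131362 ≈ 47.824)
-3897201/(-371105 - 1*2157471) + q/3877743 = -3897201/(-371105 - 1*2157471) + (2255384005071/47160131362)/3877743 = -3897201/(-371105 - 2157471) + (2255384005071/47160131362)*(1/3877743) = -3897201/(-2528576) + 751794668357/60958289756025322 = -3897201*(-1/2528576) + 751794668357/60958289756025322 = 3897201/2528576 + 751794668357/60958289756025322 = 118784304382713488196677/77068834239065742300736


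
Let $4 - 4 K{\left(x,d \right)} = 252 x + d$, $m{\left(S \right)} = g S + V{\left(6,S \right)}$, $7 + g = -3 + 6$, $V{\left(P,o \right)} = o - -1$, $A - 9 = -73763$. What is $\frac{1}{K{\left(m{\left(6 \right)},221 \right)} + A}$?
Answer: $- \frac{4}{290949} \approx -1.3748 \cdot 10^{-5}$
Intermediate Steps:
$A = -73754$ ($A = 9 - 73763 = -73754$)
$V{\left(P,o \right)} = 1 + o$ ($V{\left(P,o \right)} = o + 1 = 1 + o$)
$g = -4$ ($g = -7 + \left(-3 + 6\right) = -7 + 3 = -4$)
$m{\left(S \right)} = 1 - 3 S$ ($m{\left(S \right)} = - 4 S + \left(1 + S\right) = 1 - 3 S$)
$K{\left(x,d \right)} = 1 - 63 x - \frac{d}{4}$ ($K{\left(x,d \right)} = 1 - \frac{252 x + d}{4} = 1 - \frac{d + 252 x}{4} = 1 - \left(63 x + \frac{d}{4}\right) = 1 - 63 x - \frac{d}{4}$)
$\frac{1}{K{\left(m{\left(6 \right)},221 \right)} + A} = \frac{1}{\left(1 - 63 \left(1 - 18\right) - \frac{221}{4}\right) - 73754} = \frac{1}{\left(1 - -1071 - \frac{221}{4}\right) - 73754} = \frac{1}{\left(1 + 1071 - \frac{221}{4}\right) - 73754} = \frac{1}{\frac{4067}{4} - 73754} = \frac{1}{- \frac{290949}{4}} = - \frac{4}{290949}$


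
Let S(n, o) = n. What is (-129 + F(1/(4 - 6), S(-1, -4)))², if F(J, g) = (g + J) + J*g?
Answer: 16900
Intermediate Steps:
F(J, g) = J + g + J*g (F(J, g) = (J + g) + J*g = J + g + J*g)
(-129 + F(1/(4 - 6), S(-1, -4)))² = (-129 + (1/(4 - 6) - 1 - 1/(4 - 6)))² = (-129 + (1/(-2) - 1 - 1/(-2)))² = (-129 + (-½ - 1 - ½*(-1)))² = (-129 + (-½ - 1 + ½))² = (-129 - 1)² = (-130)² = 16900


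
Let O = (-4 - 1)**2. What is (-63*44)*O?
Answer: -69300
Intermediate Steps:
O = 25 (O = (-5)**2 = 25)
(-63*44)*O = -63*44*25 = -2772*25 = -69300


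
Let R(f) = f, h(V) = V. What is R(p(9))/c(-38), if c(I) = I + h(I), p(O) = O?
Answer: -9/76 ≈ -0.11842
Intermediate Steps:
c(I) = 2*I (c(I) = I + I = 2*I)
R(p(9))/c(-38) = 9/((2*(-38))) = 9/(-76) = 9*(-1/76) = -9/76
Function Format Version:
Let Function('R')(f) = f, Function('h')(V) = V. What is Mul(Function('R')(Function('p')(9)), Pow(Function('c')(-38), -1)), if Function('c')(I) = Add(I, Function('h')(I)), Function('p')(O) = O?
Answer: Rational(-9, 76) ≈ -0.11842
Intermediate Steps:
Function('c')(I) = Mul(2, I) (Function('c')(I) = Add(I, I) = Mul(2, I))
Mul(Function('R')(Function('p')(9)), Pow(Function('c')(-38), -1)) = Mul(9, Pow(Mul(2, -38), -1)) = Mul(9, Pow(-76, -1)) = Mul(9, Rational(-1, 76)) = Rational(-9, 76)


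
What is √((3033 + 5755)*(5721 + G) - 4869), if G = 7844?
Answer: √119204351 ≈ 10918.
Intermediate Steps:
√((3033 + 5755)*(5721 + G) - 4869) = √((3033 + 5755)*(5721 + 7844) - 4869) = √(8788*13565 - 4869) = √(119209220 - 4869) = √119204351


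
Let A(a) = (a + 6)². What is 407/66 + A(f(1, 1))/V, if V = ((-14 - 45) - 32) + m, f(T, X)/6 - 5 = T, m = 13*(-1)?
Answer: -421/39 ≈ -10.795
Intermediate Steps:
m = -13
f(T, X) = 30 + 6*T
A(a) = (6 + a)²
V = -104 (V = ((-14 - 45) - 32) - 13 = (-59 - 32) - 13 = -91 - 13 = -104)
407/66 + A(f(1, 1))/V = 407/66 + (6 + (30 + 6*1))²/(-104) = 407*(1/66) + (6 + (30 + 6))²*(-1/104) = 37/6 + (6 + 36)²*(-1/104) = 37/6 + 42²*(-1/104) = 37/6 + 1764*(-1/104) = 37/6 - 441/26 = -421/39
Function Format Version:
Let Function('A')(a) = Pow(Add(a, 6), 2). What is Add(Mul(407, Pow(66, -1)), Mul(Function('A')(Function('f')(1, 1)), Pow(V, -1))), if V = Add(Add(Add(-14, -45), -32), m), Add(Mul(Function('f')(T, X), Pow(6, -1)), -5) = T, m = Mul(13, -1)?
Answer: Rational(-421, 39) ≈ -10.795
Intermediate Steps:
m = -13
Function('f')(T, X) = Add(30, Mul(6, T))
Function('A')(a) = Pow(Add(6, a), 2)
V = -104 (V = Add(Add(Add(-14, -45), -32), -13) = Add(Add(-59, -32), -13) = Add(-91, -13) = -104)
Add(Mul(407, Pow(66, -1)), Mul(Function('A')(Function('f')(1, 1)), Pow(V, -1))) = Add(Mul(407, Pow(66, -1)), Mul(Pow(Add(6, Add(30, Mul(6, 1))), 2), Pow(-104, -1))) = Add(Mul(407, Rational(1, 66)), Mul(Pow(Add(6, Add(30, 6)), 2), Rational(-1, 104))) = Add(Rational(37, 6), Mul(Pow(Add(6, 36), 2), Rational(-1, 104))) = Add(Rational(37, 6), Mul(Pow(42, 2), Rational(-1, 104))) = Add(Rational(37, 6), Mul(1764, Rational(-1, 104))) = Add(Rational(37, 6), Rational(-441, 26)) = Rational(-421, 39)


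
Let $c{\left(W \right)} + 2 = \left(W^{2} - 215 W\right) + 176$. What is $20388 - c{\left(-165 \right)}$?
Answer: $-42486$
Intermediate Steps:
$c{\left(W \right)} = 174 + W^{2} - 215 W$ ($c{\left(W \right)} = -2 + \left(\left(W^{2} - 215 W\right) + 176\right) = -2 + \left(176 + W^{2} - 215 W\right) = 174 + W^{2} - 215 W$)
$20388 - c{\left(-165 \right)} = 20388 - \left(174 + \left(-165\right)^{2} - -35475\right) = 20388 - \left(174 + 27225 + 35475\right) = 20388 - 62874 = -42486$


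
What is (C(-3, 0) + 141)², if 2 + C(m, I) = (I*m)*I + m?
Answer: 18496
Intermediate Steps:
C(m, I) = -2 + m + m*I² (C(m, I) = -2 + ((I*m)*I + m) = -2 + (m*I² + m) = -2 + (m + m*I²) = -2 + m + m*I²)
(C(-3, 0) + 141)² = ((-2 - 3 - 3*0²) + 141)² = ((-2 - 3 - 3*0) + 141)² = ((-2 - 3 + 0) + 141)² = (-5 + 141)² = 136² = 18496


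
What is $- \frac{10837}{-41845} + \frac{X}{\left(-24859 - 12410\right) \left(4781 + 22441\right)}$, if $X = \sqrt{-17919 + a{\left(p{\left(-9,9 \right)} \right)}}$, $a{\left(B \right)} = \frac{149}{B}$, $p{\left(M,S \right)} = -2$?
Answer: $\frac{10837}{41845} - \frac{i \sqrt{71974}}{2029073436} \approx 0.25898 - 1.3222 \cdot 10^{-7} i$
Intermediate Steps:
$X = \frac{i \sqrt{71974}}{2}$ ($X = \sqrt{-17919 + \frac{149}{-2}} = \sqrt{-17919 + 149 \left(- \frac{1}{2}\right)} = \sqrt{-17919 - \frac{149}{2}} = \sqrt{- \frac{35987}{2}} = \frac{i \sqrt{71974}}{2} \approx 134.14 i$)
$- \frac{10837}{-41845} + \frac{X}{\left(-24859 - 12410\right) \left(4781 + 22441\right)} = - \frac{10837}{-41845} + \frac{\frac{1}{2} i \sqrt{71974}}{\left(-24859 - 12410\right) \left(4781 + 22441\right)} = \left(-10837\right) \left(- \frac{1}{41845}\right) + \frac{\frac{1}{2} i \sqrt{71974}}{\left(-37269\right) 27222} = \frac{10837}{41845} + \frac{\frac{1}{2} i \sqrt{71974}}{-1014536718} = \frac{10837}{41845} + \frac{i \sqrt{71974}}{2} \left(- \frac{1}{1014536718}\right) = \frac{10837}{41845} - \frac{i \sqrt{71974}}{2029073436}$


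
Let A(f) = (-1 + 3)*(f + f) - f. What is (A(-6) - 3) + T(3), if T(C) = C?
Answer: -18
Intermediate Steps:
A(f) = 3*f (A(f) = 2*(2*f) - f = 4*f - f = 3*f)
(A(-6) - 3) + T(3) = (3*(-6) - 3) + 3 = (-18 - 3) + 3 = -21 + 3 = -18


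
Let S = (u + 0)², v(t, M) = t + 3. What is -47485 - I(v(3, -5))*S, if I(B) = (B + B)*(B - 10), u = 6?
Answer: -45757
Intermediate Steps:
v(t, M) = 3 + t
I(B) = 2*B*(-10 + B) (I(B) = (2*B)*(-10 + B) = 2*B*(-10 + B))
S = 36 (S = (6 + 0)² = 6² = 36)
-47485 - I(v(3, -5))*S = -47485 - 2*(3 + 3)*(-10 + (3 + 3))*36 = -47485 - 2*6*(-10 + 6)*36 = -47485 - 2*6*(-4)*36 = -47485 - (-48)*36 = -47485 - 1*(-1728) = -47485 + 1728 = -45757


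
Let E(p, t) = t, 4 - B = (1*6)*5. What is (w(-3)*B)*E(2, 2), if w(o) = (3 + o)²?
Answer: 0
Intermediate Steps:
B = -26 (B = 4 - 1*6*5 = 4 - 6*5 = 4 - 1*30 = 4 - 30 = -26)
(w(-3)*B)*E(2, 2) = ((3 - 3)²*(-26))*2 = (0²*(-26))*2 = (0*(-26))*2 = 0*2 = 0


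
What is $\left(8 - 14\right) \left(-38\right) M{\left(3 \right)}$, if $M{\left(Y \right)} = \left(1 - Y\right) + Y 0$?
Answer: $-456$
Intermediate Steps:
$M{\left(Y \right)} = 1 - Y$ ($M{\left(Y \right)} = \left(1 - Y\right) + 0 = 1 - Y$)
$\left(8 - 14\right) \left(-38\right) M{\left(3 \right)} = \left(8 - 14\right) \left(-38\right) \left(1 - 3\right) = \left(-6\right) \left(-38\right) \left(1 - 3\right) = 228 \left(-2\right) = -456$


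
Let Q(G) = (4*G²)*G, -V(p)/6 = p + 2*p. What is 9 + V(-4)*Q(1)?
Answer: 297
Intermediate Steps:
V(p) = -18*p (V(p) = -6*(p + 2*p) = -18*p)
Q(G) = 4*G³
9 + V(-4)*Q(1) = 9 + (-18*(-4))*(4*1³) = 9 + 72*(4*1) = 9 + 72*4 = 9 + 288 = 297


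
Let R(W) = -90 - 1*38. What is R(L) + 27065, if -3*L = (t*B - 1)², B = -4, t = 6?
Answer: 26937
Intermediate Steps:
L = -625/3 (L = -(6*(-4) - 1)²/3 = -(-24 - 1)²/3 = -⅓*(-25)² = -⅓*625 = -625/3 ≈ -208.33)
R(W) = -128 (R(W) = -90 - 38 = -128)
R(L) + 27065 = -128 + 27065 = 26937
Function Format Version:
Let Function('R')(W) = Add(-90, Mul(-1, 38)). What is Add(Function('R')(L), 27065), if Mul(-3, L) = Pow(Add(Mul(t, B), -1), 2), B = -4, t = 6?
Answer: 26937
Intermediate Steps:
L = Rational(-625, 3) (L = Mul(Rational(-1, 3), Pow(Add(Mul(6, -4), -1), 2)) = Mul(Rational(-1, 3), Pow(Add(-24, -1), 2)) = Mul(Rational(-1, 3), Pow(-25, 2)) = Mul(Rational(-1, 3), 625) = Rational(-625, 3) ≈ -208.33)
Function('R')(W) = -128 (Function('R')(W) = Add(-90, -38) = -128)
Add(Function('R')(L), 27065) = Add(-128, 27065) = 26937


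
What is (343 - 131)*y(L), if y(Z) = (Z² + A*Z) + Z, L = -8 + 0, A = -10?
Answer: 28832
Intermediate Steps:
L = -8
y(Z) = Z² - 9*Z (y(Z) = (Z² - 10*Z) + Z = Z² - 9*Z)
(343 - 131)*y(L) = (343 - 131)*(-8*(-9 - 8)) = 212*(-8*(-17)) = 212*136 = 28832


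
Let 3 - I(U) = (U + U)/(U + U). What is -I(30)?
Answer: -2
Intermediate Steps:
I(U) = 2 (I(U) = 3 - (U + U)/(U + U) = 3 - 2*U/(2*U) = 3 - 2*U*1/(2*U) = 3 - 1*1 = 3 - 1 = 2)
-I(30) = -1*2 = -2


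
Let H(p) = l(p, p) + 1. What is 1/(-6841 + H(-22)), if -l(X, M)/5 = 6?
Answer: -1/6870 ≈ -0.00014556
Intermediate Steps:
l(X, M) = -30 (l(X, M) = -5*6 = -30)
H(p) = -29 (H(p) = -30 + 1 = -29)
1/(-6841 + H(-22)) = 1/(-6841 - 29) = 1/(-6870) = -1/6870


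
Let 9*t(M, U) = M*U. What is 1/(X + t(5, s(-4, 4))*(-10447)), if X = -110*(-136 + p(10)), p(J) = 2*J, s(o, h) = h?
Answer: -9/94100 ≈ -9.5643e-5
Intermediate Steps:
t(M, U) = M*U/9 (t(M, U) = (M*U)/9 = M*U/9)
X = 12760 (X = -110*(-136 + 2*10) = -110*(-136 + 20) = -110*(-116) = 12760)
1/(X + t(5, s(-4, 4))*(-10447)) = 1/(12760 + ((1/9)*5*4)*(-10447)) = 1/(12760 + (20/9)*(-10447)) = 1/(12760 - 208940/9) = 1/(-94100/9) = -9/94100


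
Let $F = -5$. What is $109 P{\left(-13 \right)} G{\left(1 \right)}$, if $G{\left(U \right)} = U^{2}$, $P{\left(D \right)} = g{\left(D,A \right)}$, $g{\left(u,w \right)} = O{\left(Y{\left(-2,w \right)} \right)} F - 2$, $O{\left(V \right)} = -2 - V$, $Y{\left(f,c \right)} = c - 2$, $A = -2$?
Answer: $-1308$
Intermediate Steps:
$Y{\left(f,c \right)} = -2 + c$
$g{\left(u,w \right)} = -2 + 5 w$ ($g{\left(u,w \right)} = \left(-2 - \left(-2 + w\right)\right) \left(-5\right) - 2 = - w \left(-5\right) - 2 = 5 w - 2 = -2 + 5 w$)
$P{\left(D \right)} = -12$ ($P{\left(D \right)} = -2 + 5 \left(-2\right) = -2 - 10 = -12$)
$109 P{\left(-13 \right)} G{\left(1 \right)} = 109 \left(-12\right) 1^{2} = \left(-1308\right) 1 = -1308$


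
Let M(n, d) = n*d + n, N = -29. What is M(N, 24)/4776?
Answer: -725/4776 ≈ -0.15180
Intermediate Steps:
M(n, d) = n + d*n (M(n, d) = d*n + n = n + d*n)
M(N, 24)/4776 = -29*(1 + 24)/4776 = -29*25*(1/4776) = -725*1/4776 = -725/4776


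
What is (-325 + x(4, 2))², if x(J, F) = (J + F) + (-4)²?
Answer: 91809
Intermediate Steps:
x(J, F) = 16 + F + J (x(J, F) = (F + J) + 16 = 16 + F + J)
(-325 + x(4, 2))² = (-325 + (16 + 2 + 4))² = (-325 + 22)² = (-303)² = 91809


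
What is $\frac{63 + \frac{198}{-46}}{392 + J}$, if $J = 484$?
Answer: $\frac{225}{3358} \approx 0.067004$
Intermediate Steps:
$\frac{63 + \frac{198}{-46}}{392 + J} = \frac{63 + \frac{198}{-46}}{392 + 484} = \frac{63 + 198 \left(- \frac{1}{46}\right)}{876} = \left(63 - \frac{99}{23}\right) \frac{1}{876} = \frac{1350}{23} \cdot \frac{1}{876} = \frac{225}{3358}$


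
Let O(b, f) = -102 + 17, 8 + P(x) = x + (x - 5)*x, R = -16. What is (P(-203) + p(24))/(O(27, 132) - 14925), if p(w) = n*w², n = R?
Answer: -32797/15010 ≈ -2.1850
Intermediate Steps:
P(x) = -8 + x + x*(-5 + x) (P(x) = -8 + (x + (x - 5)*x) = -8 + (x + (-5 + x)*x) = -8 + (x + x*(-5 + x)) = -8 + x + x*(-5 + x))
O(b, f) = -85
n = -16
p(w) = -16*w²
(P(-203) + p(24))/(O(27, 132) - 14925) = ((-8 + (-203)² - 4*(-203)) - 16*24²)/(-85 - 14925) = ((-8 + 41209 + 812) - 16*576)/(-15010) = (42013 - 9216)*(-1/15010) = 32797*(-1/15010) = -32797/15010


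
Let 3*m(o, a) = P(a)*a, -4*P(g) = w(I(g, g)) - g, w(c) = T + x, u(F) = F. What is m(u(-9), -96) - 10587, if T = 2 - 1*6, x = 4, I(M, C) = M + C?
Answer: -9819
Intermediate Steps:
I(M, C) = C + M
T = -4 (T = 2 - 6 = -4)
w(c) = 0 (w(c) = -4 + 4 = 0)
P(g) = g/4 (P(g) = -(0 - g)/4 = -(-1)*g/4 = g/4)
m(o, a) = a**2/12 (m(o, a) = ((a/4)*a)/3 = (a**2/4)/3 = a**2/12)
m(u(-9), -96) - 10587 = (1/12)*(-96)**2 - 10587 = (1/12)*9216 - 10587 = 768 - 10587 = -9819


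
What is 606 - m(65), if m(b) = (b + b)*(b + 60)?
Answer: -15644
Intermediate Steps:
m(b) = 2*b*(60 + b) (m(b) = (2*b)*(60 + b) = 2*b*(60 + b))
606 - m(65) = 606 - 2*65*(60 + 65) = 606 - 2*65*125 = 606 - 1*16250 = 606 - 16250 = -15644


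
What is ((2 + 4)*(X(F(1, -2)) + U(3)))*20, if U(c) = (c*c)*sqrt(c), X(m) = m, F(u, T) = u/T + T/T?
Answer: 60 + 1080*sqrt(3) ≈ 1930.6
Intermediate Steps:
F(u, T) = 1 + u/T (F(u, T) = u/T + 1 = 1 + u/T)
U(c) = c**(5/2) (U(c) = c**2*sqrt(c) = c**(5/2))
((2 + 4)*(X(F(1, -2)) + U(3)))*20 = ((2 + 4)*((-2 + 1)/(-2) + 3**(5/2)))*20 = (6*(-1/2*(-1) + 9*sqrt(3)))*20 = (6*(1/2 + 9*sqrt(3)))*20 = (3 + 54*sqrt(3))*20 = 60 + 1080*sqrt(3)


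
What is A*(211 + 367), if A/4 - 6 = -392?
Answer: -892432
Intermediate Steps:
A = -1544 (A = 24 + 4*(-392) = 24 - 1568 = -1544)
A*(211 + 367) = -1544*(211 + 367) = -1544*578 = -892432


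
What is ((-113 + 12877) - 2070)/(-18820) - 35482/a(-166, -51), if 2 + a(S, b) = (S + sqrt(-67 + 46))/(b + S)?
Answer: 3883413592301/135212290 - 7699594*I*sqrt(21)/71845 ≈ 28721.0 - 491.11*I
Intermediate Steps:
a(S, b) = -2 + (S + I*sqrt(21))/(S + b) (a(S, b) = -2 + (S + sqrt(-67 + 46))/(b + S) = -2 + (S + sqrt(-21))/(S + b) = -2 + (S + I*sqrt(21))/(S + b))
((-113 + 12877) - 2070)/(-18820) - 35482/a(-166, -51) = ((-113 + 12877) - 2070)/(-18820) - 35482*(-166 - 51)/(-1*(-166) - 2*(-51) + I*sqrt(21)) = (12764 - 2070)*(-1/18820) - 35482*(-217/(166 + 102 + I*sqrt(21))) = 10694*(-1/18820) - 35482*(-217/(268 + I*sqrt(21))) = -5347/9410 - 35482/(-268/217 - I*sqrt(21)/217)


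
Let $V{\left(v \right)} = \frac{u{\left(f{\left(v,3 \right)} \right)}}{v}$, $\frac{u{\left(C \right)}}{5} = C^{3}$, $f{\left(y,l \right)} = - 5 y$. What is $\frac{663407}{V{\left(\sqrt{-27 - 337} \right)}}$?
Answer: $\frac{663407}{227500} \approx 2.9161$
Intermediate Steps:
$u{\left(C \right)} = 5 C^{3}$
$V{\left(v \right)} = - 625 v^{2}$ ($V{\left(v \right)} = \frac{5 \left(- 5 v\right)^{3}}{v} = \frac{5 \left(- 125 v^{3}\right)}{v} = \frac{\left(-625\right) v^{3}}{v} = - 625 v^{2}$)
$\frac{663407}{V{\left(\sqrt{-27 - 337} \right)}} = \frac{663407}{\left(-625\right) \left(\sqrt{-27 - 337}\right)^{2}} = \frac{663407}{\left(-625\right) \left(\sqrt{-364}\right)^{2}} = \frac{663407}{\left(-625\right) \left(2 i \sqrt{91}\right)^{2}} = \frac{663407}{\left(-625\right) \left(-364\right)} = \frac{663407}{227500}$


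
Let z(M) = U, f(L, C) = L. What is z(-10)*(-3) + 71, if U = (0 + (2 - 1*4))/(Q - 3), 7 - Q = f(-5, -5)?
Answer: 215/3 ≈ 71.667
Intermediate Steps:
Q = 12 (Q = 7 - 1*(-5) = 7 + 5 = 12)
U = -2/9 (U = (0 + (2 - 1*4))/(12 - 3) = (0 + (2 - 4))/9 = (0 - 2)*(1/9) = -2*1/9 = -2/9 ≈ -0.22222)
z(M) = -2/9
z(-10)*(-3) + 71 = -2/9*(-3) + 71 = 2/3 + 71 = 215/3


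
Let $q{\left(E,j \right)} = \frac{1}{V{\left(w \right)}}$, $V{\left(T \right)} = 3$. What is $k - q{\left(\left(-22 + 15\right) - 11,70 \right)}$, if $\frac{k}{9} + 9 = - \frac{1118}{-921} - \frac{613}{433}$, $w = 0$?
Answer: $- \frac{33159475}{398793} \approx -83.15$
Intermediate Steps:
$q{\left(E,j \right)} = \frac{1}{3}$
$k = - \frac{11008848}{132931}$ ($k = -81 + 9 \left(- \frac{1118}{-921} - \frac{613}{433}\right) = -81 + 9 \left(\left(-1118\right) \left(- \frac{1}{921}\right) - \frac{613}{433}\right) = -81 + 9 \left(\frac{1118}{921} - \frac{613}{433}\right) = -81 + 9 \left(- \frac{80479}{398793}\right) = -81 - \frac{241437}{132931} = - \frac{11008848}{132931} \approx -82.816$)
$k - q{\left(\left(-22 + 15\right) - 11,70 \right)} = - \frac{11008848}{132931} - \frac{1}{3} = - \frac{33159475}{398793}$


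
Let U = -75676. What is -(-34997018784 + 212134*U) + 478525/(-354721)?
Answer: 18108674253649803/354721 ≈ 5.1050e+10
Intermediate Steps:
-(-34997018784 + 212134*U) + 478525/(-354721) = -212134/(1/(-75676 - 164976)) + 478525/(-354721) = -212134/(1/(-240652)) + 478525*(-1/354721) = -212134/(-1/240652) - 478525/354721 = -212134*(-240652) - 478525/354721 = 51050471368 - 478525/354721 = 18108674253649803/354721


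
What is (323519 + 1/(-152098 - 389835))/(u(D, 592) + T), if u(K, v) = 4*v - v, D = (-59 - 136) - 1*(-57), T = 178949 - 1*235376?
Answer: -175325622226/29617180383 ≈ -5.9197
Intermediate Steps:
T = -56427 (T = 178949 - 235376 = -56427)
D = -138 (D = -195 + 57 = -138)
u(K, v) = 3*v
(323519 + 1/(-152098 - 389835))/(u(D, 592) + T) = (323519 + 1/(-152098 - 389835))/(3*592 - 56427) = (323519 + 1/(-541933))/(1776 - 56427) = (323519 - 1/541933)/(-54651) = (175325622226/541933)*(-1/54651) = -175325622226/29617180383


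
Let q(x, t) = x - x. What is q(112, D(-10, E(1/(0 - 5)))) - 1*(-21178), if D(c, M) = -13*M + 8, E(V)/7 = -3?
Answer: 21178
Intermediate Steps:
E(V) = -21 (E(V) = 7*(-3) = -21)
D(c, M) = 8 - 13*M
q(x, t) = 0
q(112, D(-10, E(1/(0 - 5)))) - 1*(-21178) = 0 - 1*(-21178) = 0 + 21178 = 21178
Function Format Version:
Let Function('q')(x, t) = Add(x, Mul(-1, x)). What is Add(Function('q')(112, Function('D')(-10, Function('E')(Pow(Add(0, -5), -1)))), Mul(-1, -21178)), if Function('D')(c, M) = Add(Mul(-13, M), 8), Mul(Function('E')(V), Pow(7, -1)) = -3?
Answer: 21178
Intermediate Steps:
Function('E')(V) = -21 (Function('E')(V) = Mul(7, -3) = -21)
Function('D')(c, M) = Add(8, Mul(-13, M))
Function('q')(x, t) = 0
Add(Function('q')(112, Function('D')(-10, Function('E')(Pow(Add(0, -5), -1)))), Mul(-1, -21178)) = Add(0, Mul(-1, -21178)) = Add(0, 21178) = 21178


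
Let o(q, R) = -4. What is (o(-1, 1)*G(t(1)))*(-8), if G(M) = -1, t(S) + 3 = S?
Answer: -32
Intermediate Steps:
t(S) = -3 + S
(o(-1, 1)*G(t(1)))*(-8) = -4*(-1)*(-8) = 4*(-8) = -32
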